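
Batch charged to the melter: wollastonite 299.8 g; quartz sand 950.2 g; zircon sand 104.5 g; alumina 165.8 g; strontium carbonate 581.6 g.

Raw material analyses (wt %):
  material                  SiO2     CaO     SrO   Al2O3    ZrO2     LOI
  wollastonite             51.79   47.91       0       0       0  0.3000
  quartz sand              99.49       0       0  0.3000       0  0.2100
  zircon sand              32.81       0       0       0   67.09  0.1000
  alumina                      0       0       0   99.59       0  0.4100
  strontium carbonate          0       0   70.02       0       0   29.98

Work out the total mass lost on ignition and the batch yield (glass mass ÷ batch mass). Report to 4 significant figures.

LOI loss = 178.0 g; glass = 1924 g; yield = 91.53%

All arithmetic carries exact precision from start to finish. The intermediate values are printed rounded off to 4 significant digits at each printed step — a single rounding produces every reported number; derived quantities, including yield, five oxide percentages, LOI, net glass mass, the totals, are computed using the weight values at 1924 g of glass in full precision precisely as stated by the problem or answer text.
Per-material ignition loss:
  wollastonite: 299.8 × 0.003000 = 0.8994 g
  quartz sand: 950.2 × 0.002100 = 1.995 g
  zircon sand: 104.5 × 0.001000 = 0.1045 g
  alumina: 165.8 × 0.004100 = 0.6798 g
  strontium carbonate: 581.6 × 0.2998 = 174.4 g
Total LOI = 178.0 g
Glass = batch − LOI = 2102 − 178.0 = 1924 g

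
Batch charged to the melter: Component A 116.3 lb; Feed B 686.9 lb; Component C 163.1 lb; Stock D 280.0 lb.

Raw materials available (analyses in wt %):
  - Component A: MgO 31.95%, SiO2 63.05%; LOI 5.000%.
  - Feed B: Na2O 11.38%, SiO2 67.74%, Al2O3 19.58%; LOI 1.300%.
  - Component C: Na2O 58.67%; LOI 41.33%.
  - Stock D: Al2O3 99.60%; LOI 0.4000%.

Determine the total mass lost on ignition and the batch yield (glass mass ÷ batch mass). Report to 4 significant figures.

Full precision is held throughout. Mid-chain values are shown, with 4-significant-figure rounding, on the page — each reported value receives exactly one rounding; the derived quantities (yield, totals, LOI, net glass mass, four oxide percentages) are recomputed at exact precision from the weighed amounts at 1163 lb of glass as they appear in the problem or answer text.
Each material's LOI contribution:
  Component A: 116.3 × 0.05000 = 5.815 lb
  Feed B: 686.9 × 0.01300 = 8.930 lb
  Component C: 163.1 × 0.4133 = 67.41 lb
  Stock D: 280.0 × 0.004000 = 1.120 lb
Total LOI = 83.27 lb
Glass = batch − LOI = 1246 − 83.27 = 1163 lb

LOI loss = 83.27 lb; glass = 1163 lb; yield = 93.32%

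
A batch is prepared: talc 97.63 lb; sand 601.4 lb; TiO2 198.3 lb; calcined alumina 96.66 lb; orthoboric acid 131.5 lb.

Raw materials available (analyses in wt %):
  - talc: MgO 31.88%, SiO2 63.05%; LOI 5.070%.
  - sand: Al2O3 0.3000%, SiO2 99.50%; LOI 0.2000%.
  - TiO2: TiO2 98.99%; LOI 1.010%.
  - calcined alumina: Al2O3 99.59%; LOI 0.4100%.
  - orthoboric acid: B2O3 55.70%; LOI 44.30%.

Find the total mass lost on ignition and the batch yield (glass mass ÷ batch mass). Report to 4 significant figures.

LOI loss = 66.81 lb; glass = 1059 lb; yield = 94.06%

In-progress results are displayed (rounded to four significant figures) alongside each step. Each numeric step holds full precision at every stage — each reported number is rounded just once — the derived quantities are rebuilt at full float precision (five oxide percentages, totals, glass mass, the yield, LOI) starting from the weights at 1059 lb of glass, as they appear in problem or answer.
Per-material ignition loss:
  talc: 97.63 × 0.05070 = 4.950 lb
  sand: 601.4 × 0.002000 = 1.203 lb
  TiO2: 198.3 × 0.01010 = 2.003 lb
  calcined alumina: 96.66 × 0.004100 = 0.3963 lb
  orthoboric acid: 131.5 × 0.4430 = 58.25 lb
Total LOI = 66.81 lb
Glass = batch − LOI = 1125 − 66.81 = 1059 lb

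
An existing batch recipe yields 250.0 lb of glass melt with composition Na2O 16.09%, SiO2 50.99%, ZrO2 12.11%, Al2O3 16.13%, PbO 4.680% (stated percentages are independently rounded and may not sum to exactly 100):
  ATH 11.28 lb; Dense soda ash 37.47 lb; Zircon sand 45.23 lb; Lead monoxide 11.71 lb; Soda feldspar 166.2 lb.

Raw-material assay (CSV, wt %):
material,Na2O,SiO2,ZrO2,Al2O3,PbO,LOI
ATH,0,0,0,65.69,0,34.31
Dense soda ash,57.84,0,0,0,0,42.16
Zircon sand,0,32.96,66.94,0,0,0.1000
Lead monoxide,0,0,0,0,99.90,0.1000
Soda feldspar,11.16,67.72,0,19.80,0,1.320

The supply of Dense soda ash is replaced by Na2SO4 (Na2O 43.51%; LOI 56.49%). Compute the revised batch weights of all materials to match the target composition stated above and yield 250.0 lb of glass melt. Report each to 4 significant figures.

Revised batch per 250.0 lb glass melt:
  ATH: 11.28 lb
  Na2SO4: 49.81 lb
  Zircon sand: 45.23 lb
  Lead monoxide: 11.71 lb
  Soda feldspar: 166.2 lb
Total batch = 284.2 lb; LOI loss = 34.26 lb

Intermediates appear (rounded to four significant figures) between the steps — the working math holds full precision from first step to last; exactly one rounding goes into each reported figure. Derived quantities (totals, the five compositions, LOI, net glass mass, yield) are rebuilt from the batch weights per 250.0 lb of glass at full precision, as written in problem or answer.
Oxide-by-oxide targets in 250.0 lb glass melt:
  Na2O: 16.09% × 250.0 = 40.22 lb
  SiO2: 50.99% × 250.0 = 127.5 lb
  ZrO2: 12.11% × 250.0 = 30.28 lb
  Al2O3: 16.13% × 250.0 = 40.32 lb
  PbO: 4.680% × 250.0 = 11.70 lb
Mass-balance tally per oxide with the batch weights as given, versus the basis set out (oxide sums agree with the targets within answer rounding):
  Na2O: 49.81·0.4351 + 166.2·0.1116 = 40.22 lb (target 40.22 lb)
  SiO2: 45.23·0.3296 + 166.2·0.6772 = 127.5 lb (target 127.5 lb)
  ZrO2: 45.23·0.6694 = 30.28 lb (target 30.28 lb)
  Al2O3: 11.28·0.6569 + 166.2·0.1980 = 40.32 lb (target 40.32 lb)
  PbO: 11.71·0.9990 = 11.70 lb (target 11.70 lb)
Glass mass check: Σ batch − LOI loss = 250.0 lb (the Σ of target masses is 250.0 lb; with the basis standing at 250.0 lb — differing by rounding only).
Whole-batch sum: Σ batch = 284.2 lb; Σ batch·LOI gives LOI loss = 34.26 lb; as yield: glass ÷ batch → 87.95%.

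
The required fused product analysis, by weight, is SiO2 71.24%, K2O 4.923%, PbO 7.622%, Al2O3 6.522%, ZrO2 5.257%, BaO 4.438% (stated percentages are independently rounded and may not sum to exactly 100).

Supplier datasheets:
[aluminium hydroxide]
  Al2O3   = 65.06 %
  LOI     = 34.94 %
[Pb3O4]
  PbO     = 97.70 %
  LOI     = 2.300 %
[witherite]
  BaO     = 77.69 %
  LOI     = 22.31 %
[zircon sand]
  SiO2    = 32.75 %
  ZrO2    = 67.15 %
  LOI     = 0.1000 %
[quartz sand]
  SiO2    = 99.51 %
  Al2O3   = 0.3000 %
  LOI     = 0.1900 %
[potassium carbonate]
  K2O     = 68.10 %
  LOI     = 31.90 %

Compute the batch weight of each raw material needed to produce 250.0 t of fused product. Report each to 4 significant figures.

Batch per 250.0 t fused product:
  aluminium hydroxide: 24.27 t
  Pb3O4: 19.50 t
  witherite: 14.28 t
  zircon sand: 19.57 t
  quartz sand: 172.5 t
  potassium carbonate: 18.07 t
Total batch = 268.2 t; LOI loss = 18.23 t; yield = 93.20%

Intermediates appear with 4-significant-figure rounding when written out — all internal work holds exact precision from first step to last — every reported result is rounded only once; all derived quantities, which include the yield, LOI, glass mass, totals, six oxide percentages, are rebuilt in full precision, exactly as printed in either problem or answer, from the batch weights for 250.0 t of glass.
Target oxide masses per 250.0 t fused product:
  SiO2: 71.24% × 250.0 = 178.1 t
  K2O: 4.923% × 250.0 = 12.31 t
  PbO: 7.622% × 250.0 = 19.06 t
  Al2O3: 6.522% × 250.0 = 16.30 t
  ZrO2: 5.257% × 250.0 = 13.14 t
  BaO: 4.438% × 250.0 = 11.10 t
Mass-balance tally per oxide using the reported weights, relative to the basis at hand (every target is met by its sum up to rounding of the answer):
  SiO2: 19.57·0.3275 + 172.5·0.9951 = 178.1 t (target 178.1 t)
  K2O: 18.07·0.6810 = 12.31 t (target 12.31 t)
  PbO: 19.50·0.9770 = 19.05 t (target 19.06 t)
  Al2O3: 24.27·0.6506 + 172.5·0.003000 = 16.31 t (target 16.30 t)
  ZrO2: 19.57·0.6715 = 13.14 t (target 13.14 t)
  BaO: 14.28·0.7769 = 11.09 t (target 11.10 t)
The glass-mass cross-check: total batch − LOI = 250.0 t (the Σ of target masses is 250.0 t; basis as stated: 250.0 t — rounding explains the deltas).
Batch total: Σ batch = 268.2 t; Σ batch·LOI gives LOI loss = 18.23 t; yield, glass over the total, = 93.20%.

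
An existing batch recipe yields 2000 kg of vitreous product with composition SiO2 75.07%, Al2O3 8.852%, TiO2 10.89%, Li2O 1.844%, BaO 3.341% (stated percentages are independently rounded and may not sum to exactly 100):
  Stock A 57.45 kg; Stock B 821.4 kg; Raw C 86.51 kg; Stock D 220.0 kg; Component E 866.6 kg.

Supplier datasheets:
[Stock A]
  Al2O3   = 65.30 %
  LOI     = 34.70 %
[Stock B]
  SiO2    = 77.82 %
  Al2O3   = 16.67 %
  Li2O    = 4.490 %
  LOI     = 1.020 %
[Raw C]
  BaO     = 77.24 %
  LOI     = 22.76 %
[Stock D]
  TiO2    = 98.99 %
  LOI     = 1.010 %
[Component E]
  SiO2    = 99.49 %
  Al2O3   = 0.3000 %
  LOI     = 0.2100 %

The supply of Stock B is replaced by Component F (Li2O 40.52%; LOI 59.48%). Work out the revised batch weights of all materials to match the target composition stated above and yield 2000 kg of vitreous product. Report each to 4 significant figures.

Values along the way are printed, rounded to 4 significant figures, in the working; all internal work runs at full precision from first step to last — a single rounding produces every reported number — derived quantities, including the totals, the yield, glass mass, the five compositions, ignition loss, are re-derived from the batch weights per 2000 kg of glass at full float precision, as they appear in problem or answer.
Oxide-by-oxide targets in 2000 kg vitreous product:
  SiO2: 75.07% × 2000 = 1501 kg
  Al2O3: 8.852% × 2000 = 177.0 kg
  TiO2: 10.89% × 2000 = 217.8 kg
  Li2O: 1.844% × 2000 = 36.88 kg
  BaO: 3.341% × 2000 = 66.82 kg
Per-oxide balance check on the weights just shown, under the basis named above (oxide sums agree with the targets net of answer rounding effects):
  SiO2: 1509·0.9949 = 1501 kg (target 1501 kg)
  Al2O3: 264.2·0.6530 + 1509·0.003000 = 177.0 kg (target 177.0 kg)
  TiO2: 220.0·0.9899 = 217.8 kg (target 217.8 kg)
  Li2O: 91.02·0.4052 = 36.88 kg (target 36.88 kg)
  BaO: 86.51·0.7724 = 66.82 kg (target 66.82 kg)
Glass mass check: total charge less LOI = 2000 kg (oxide target masses add up to 2000 kg; stated basis 2000 kg — deltas are rounding alone).
Batch grand total — Σ batch = 2171 kg; LOI loss = Σ batch·LOI = 170.9 kg; as yield: glass ÷ batch → 92.13%.

Revised batch per 2000 kg vitreous product:
  Stock A: 264.2 kg
  Component F: 91.02 kg
  Raw C: 86.51 kg
  Stock D: 220.0 kg
  Component E: 1509 kg
Total batch = 2171 kg; LOI loss = 170.9 kg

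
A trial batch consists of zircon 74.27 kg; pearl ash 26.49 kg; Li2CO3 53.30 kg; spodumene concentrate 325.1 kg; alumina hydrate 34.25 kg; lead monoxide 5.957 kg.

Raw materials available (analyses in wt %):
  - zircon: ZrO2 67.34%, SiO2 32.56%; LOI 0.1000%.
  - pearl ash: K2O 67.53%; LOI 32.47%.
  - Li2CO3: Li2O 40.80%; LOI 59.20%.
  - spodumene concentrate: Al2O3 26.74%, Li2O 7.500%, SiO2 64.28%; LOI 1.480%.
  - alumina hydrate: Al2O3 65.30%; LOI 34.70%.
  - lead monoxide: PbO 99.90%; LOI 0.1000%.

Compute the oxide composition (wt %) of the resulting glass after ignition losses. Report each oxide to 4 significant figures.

Glass mass = 462.4 kg (batch 519.4 − LOI 56.93).
Composition: Al2O3 23.64%, K2O 3.868%, ZrO2 10.82%, PbO 1.287%, Li2O 9.975%, SiO2 50.42%

Working values appear rounded to 4 significant figures in the working; all internal work carries full float precision in all steps — a single rounding produces each reported figure — the derived quantities are recomputed from the weighed amounts for 462.4 kg of glass at full float precision (the yield, six oxide percentages, LOI, the totals, glass mass) as written in either problem or answer.
Mass of each oxide from the mix:
  Al2O3: 325.1·0.2674 + 34.25·0.6530 = 109.3 kg
  K2O: 26.49·0.6753 = 17.89 kg
  ZrO2: 74.27·0.6734 = 50.01 kg
  PbO: 5.957·0.9990 = 5.951 kg
  Li2O: 53.30·0.4080 + 325.1·0.07500 = 46.13 kg
  SiO2: 74.27·0.3256 + 325.1·0.6428 = 233.2 kg
LOI: 74.27·0.001000 + 26.49·0.3247 + 53.30·0.5920 + 325.1·0.01480 + 34.25·0.3470 + 5.957·0.001000 = 56.93 kg
Glass = total batch minus LOI = 519.4 − 56.93 = 462.4 kg (= Σ oxide masses)
percent by weight: oxide/glass ×100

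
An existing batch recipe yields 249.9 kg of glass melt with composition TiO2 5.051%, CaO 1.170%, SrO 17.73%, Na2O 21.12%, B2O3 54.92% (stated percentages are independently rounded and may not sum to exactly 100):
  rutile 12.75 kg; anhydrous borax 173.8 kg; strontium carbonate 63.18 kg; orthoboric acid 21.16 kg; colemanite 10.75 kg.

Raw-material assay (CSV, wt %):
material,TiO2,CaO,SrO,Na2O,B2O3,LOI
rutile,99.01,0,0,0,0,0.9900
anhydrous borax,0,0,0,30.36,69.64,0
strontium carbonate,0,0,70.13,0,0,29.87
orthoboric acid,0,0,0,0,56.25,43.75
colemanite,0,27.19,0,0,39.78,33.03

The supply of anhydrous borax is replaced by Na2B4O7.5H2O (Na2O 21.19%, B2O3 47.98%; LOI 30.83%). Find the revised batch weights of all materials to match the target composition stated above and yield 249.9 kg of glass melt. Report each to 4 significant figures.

In-progress results are displayed, rounded to 4 significant figures, between the steps. All internal work runs at full float precision through the solve; a single rounding produces every reported number — all derived quantities, which include totals, the five compositions, the yield, LOI, glass mass, are rebuilt in full float precision, as set out in the problem or answer text, using the weight values for 249.9 kg of glass.
Target oxide masses per 249.9 kg glass melt:
  TiO2: 5.051% × 249.9 = 12.62 kg
  CaO: 1.170% × 249.9 = 2.924 kg
  SrO: 17.73% × 249.9 = 44.31 kg
  Na2O: 21.12% × 249.9 = 52.78 kg
  B2O3: 54.92% × 249.9 = 137.2 kg
Per-oxide balance check from the weights as reported, against the basis in use (target by target, the sums agree given rounding of the digits):
  TiO2: 12.75·0.9901 = 12.62 kg (target 12.62 kg)
  CaO: 10.75·0.2719 = 2.923 kg (target 2.924 kg)
  SrO: 63.18·0.7013 = 44.31 kg (target 44.31 kg)
  Na2O: 249.1·0.2119 = 52.78 kg (target 52.78 kg)
  B2O3: 249.1·0.4798 + 23.93·0.5625 + 10.75·0.3978 = 137.3 kg (target 137.2 kg)
Auditing the glass mass value: total batch − LOI = 249.9 kg (the targets, summed, come to 249.9 kg; versus the stated basis of 249.9 kg — differing by rounding only).
Summing the batch: Σ batch = 359.7 kg; LOI loss = Σ batch·LOI = 109.8 kg; yield: glass divided by total = 69.47%.

Revised batch per 249.9 kg glass melt:
  rutile: 12.75 kg
  Na2B4O7.5H2O: 249.1 kg
  strontium carbonate: 63.18 kg
  orthoboric acid: 23.93 kg
  colemanite: 10.75 kg
Total batch = 359.7 kg; LOI loss = 109.8 kg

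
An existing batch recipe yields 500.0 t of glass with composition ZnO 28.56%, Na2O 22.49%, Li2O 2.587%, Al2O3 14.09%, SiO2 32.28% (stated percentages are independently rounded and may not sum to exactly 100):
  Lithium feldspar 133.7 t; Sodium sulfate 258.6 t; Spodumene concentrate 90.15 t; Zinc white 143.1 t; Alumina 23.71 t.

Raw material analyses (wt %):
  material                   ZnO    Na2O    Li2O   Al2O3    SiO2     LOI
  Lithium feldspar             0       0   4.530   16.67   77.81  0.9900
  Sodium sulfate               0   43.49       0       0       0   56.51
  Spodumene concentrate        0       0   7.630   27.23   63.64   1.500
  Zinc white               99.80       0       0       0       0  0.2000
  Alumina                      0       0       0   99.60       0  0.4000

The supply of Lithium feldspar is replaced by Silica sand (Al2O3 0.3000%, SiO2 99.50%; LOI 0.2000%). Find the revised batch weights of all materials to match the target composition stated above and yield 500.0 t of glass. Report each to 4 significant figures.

Revised batch per 500.0 t glass:
  Silica sand: 53.78 t
  Sodium sulfate: 258.6 t
  Spodumene concentrate: 169.5 t
  Zinc white: 143.1 t
  Alumina: 24.22 t
Total batch = 649.2 t; LOI loss = 149.2 t

Intermediates are shown, rounded to four significant figures, between the steps — the working math holds exact precision at every stage. A single rounding completes each reported figure; the derived quantities, which include LOI, five oxide percentages, net glass mass, yield, totals, are rebuilt at full float precision, as written in either problem or answer, using the weight values for 500.0 t of glass.
Oxide mass targets, per 500.0 t glass:
  ZnO: 28.56% × 500.0 = 142.8 t
  Na2O: 22.49% × 500.0 = 112.4 t
  Li2O: 2.587% × 500.0 = 12.94 t
  Al2O3: 14.09% × 500.0 = 70.45 t
  SiO2: 32.28% × 500.0 = 161.4 t
A balance pass over the oxides, using the reported weights, under the basis named above (sum by sum, the targets are met exact up to rounding of places):
  ZnO: 143.1·0.9980 = 142.8 t (target 142.8 t)
  Na2O: 258.6·0.4349 = 112.5 t (target 112.4 t)
  Li2O: 169.5·0.07630 = 12.93 t (target 12.94 t)
  Al2O3: 53.78·0.003000 + 169.5·0.2723 + 24.22·0.9960 = 70.44 t (target 70.45 t)
  SiO2: 53.78·0.9950 + 169.5·0.6364 = 161.4 t (target 161.4 t)
Glass-mass closure: batch Σ − ignition loss = 500.0 t (the Σ of target masses is 500.0 t; basis as stated: 500.0 t — any gap is answer rounding).
Summing the batch: Σ batch = 649.2 t; ignition loss, Σ(batch × LOI) = 149.2 t; glass ÷ batch gives a yield of 77.02%.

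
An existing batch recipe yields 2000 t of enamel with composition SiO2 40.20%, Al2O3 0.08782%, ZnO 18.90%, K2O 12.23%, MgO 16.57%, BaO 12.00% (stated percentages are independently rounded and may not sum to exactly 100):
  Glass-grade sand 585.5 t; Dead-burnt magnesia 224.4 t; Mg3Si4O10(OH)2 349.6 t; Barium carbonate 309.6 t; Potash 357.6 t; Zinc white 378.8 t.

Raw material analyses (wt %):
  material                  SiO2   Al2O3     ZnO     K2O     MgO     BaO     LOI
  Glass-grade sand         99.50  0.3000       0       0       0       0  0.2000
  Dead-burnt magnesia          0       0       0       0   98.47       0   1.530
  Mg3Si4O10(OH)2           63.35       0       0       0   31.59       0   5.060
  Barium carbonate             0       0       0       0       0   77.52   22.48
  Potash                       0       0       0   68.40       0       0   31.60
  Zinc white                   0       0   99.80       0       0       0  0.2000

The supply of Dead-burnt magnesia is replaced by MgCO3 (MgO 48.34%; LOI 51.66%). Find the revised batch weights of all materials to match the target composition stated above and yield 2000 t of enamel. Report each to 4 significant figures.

Revised batch per 2000 t enamel:
  Glass-grade sand: 585.5 t
  MgCO3: 457.1 t
  Mg3Si4O10(OH)2: 349.6 t
  Barium carbonate: 309.6 t
  Potash: 357.6 t
  Zinc white: 378.8 t
Total batch = 2438 t; LOI loss = 438.4 t

Intermediates are shown, rounded to four significant figures, alongside each step. Full float precision is carried in all steps — exactly one rounding is applied to each reported result — derived quantities (the yield, the six compositions, ignition loss, glass mass, the totals) are re-derived in exact precision from the batch weights on 2000 t of glass, exactly as printed in either problem or answer.
The oxide mass targets at 2000 t enamel:
  SiO2: 40.20% × 2000 = 804.0 t
  Al2O3: 0.08782% × 2000 = 1.756 t
  ZnO: 18.90% × 2000 = 378.0 t
  K2O: 12.23% × 2000 = 244.6 t
  MgO: 16.57% × 2000 = 331.4 t
  BaO: 12.00% × 2000 = 240.0 t
Balance tally, oxide-wise, using the reported weights, for the quoted basis mass (sum by sum, the targets are met once rounding is allowed for):
  SiO2: 585.5·0.9950 + 349.6·0.6335 = 804.0 t (target 804.0 t)
  Al2O3: 585.5·0.003000 = 1.756 t (target 1.756 t)
  ZnO: 378.8·0.9980 = 378.0 t (target 378.0 t)
  K2O: 357.6·0.6840 = 244.6 t (target 244.6 t)
  MgO: 457.1·0.4834 + 349.6·0.3159 = 331.4 t (target 331.4 t)
  BaO: 309.6·0.7752 = 240.0 t (target 240.0 t)
The glass-mass cross-check: batch total minus LOI = 2000 t (targets for the oxides total 2000 t; against the stated basis, 2000 t — rounding explains the deltas).
Adding the batch up: Σ batch = 2438 t; the LOI term Σ batch·LOI equals 438.4 t; glass ÷ batch gives a yield of 82.02%.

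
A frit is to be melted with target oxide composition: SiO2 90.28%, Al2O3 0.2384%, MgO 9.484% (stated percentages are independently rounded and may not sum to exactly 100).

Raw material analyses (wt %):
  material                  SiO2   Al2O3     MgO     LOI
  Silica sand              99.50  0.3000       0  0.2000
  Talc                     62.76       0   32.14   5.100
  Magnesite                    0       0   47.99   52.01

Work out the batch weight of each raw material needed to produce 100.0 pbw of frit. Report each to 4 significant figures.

In-progress results are printed (rounded to 4 significant digits) as written. All arithmetic keeps full float precision at every stage — every reported value takes exactly one rounding — the derived quantities, which include the yield, LOI, the totals, the three compositions, glass mass, are re-derived at exact precision, as given in problem or answer, using the weight values on 100.0 pbw of glass.
The oxide mass targets at 100.0 pbw frit:
  SiO2: 90.28% × 100.0 = 90.28 pbw
  Al2O3: 0.2384% × 100.0 = 0.2384 pbw
  MgO: 9.484% × 100.0 = 9.484 pbw
Checking each oxide sum applying the batch weights above, against the basis in use (summed amounts equal target values within answer rounding):
  SiO2: 79.47·0.9950 + 17.86·0.6276 = 90.28 pbw (target 90.28 pbw)
  Al2O3: 79.47·0.003000 = 0.2384 pbw (target 0.2384 pbw)
  MgO: 17.86·0.3214 + 7.799·0.4799 = 9.483 pbw (target 9.484 pbw)
Auditing the glass mass value: batch total minus LOI = 100.0 pbw (targets for the oxides total 100.0 pbw; stated basis 100.0 pbw — gaps are rounding artifacts).
Total batch = Σ batch = 105.1 pbw; loss to ignition Σ batch·LOI = 5.126 pbw; yield = glass ÷ total batch = 95.12%.

Batch per 100.0 pbw frit:
  Silica sand: 79.47 pbw
  Talc: 17.86 pbw
  Magnesite: 7.799 pbw
Total batch = 105.1 pbw; LOI loss = 5.126 pbw; yield = 95.12%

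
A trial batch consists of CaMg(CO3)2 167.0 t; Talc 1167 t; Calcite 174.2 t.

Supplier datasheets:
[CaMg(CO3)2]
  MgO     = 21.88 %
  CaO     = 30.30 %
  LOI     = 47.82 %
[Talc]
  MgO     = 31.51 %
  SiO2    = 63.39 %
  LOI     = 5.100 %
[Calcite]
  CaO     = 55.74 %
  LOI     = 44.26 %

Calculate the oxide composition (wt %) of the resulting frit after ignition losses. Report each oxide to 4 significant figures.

Glass mass = 1292 t (batch 1508 − LOI 216.5).
Composition: MgO 31.30%, CaO 11.43%, SiO2 57.27%

All internal work holds full precision from first step to last; in-progress results are shown (rounded to four significant digits) in the working; every reported figure carries a single rounding — the derived quantities, including the yield, LOI, three oxide percentages, the totals, net glass mass, are rebuilt from the weighed amounts at 1292 t of glass in exact precision, exactly as printed in the problem or the answer.
Oxide-by-oxide delivered mass:
  MgO: 167.0·0.2188 + 1167·0.3151 = 404.3 t
  CaO: 167.0·0.3030 + 174.2·0.5574 = 147.7 t
  SiO2: 1167·0.6339 = 739.8 t
LOI: 167.0·0.4782 + 1167·0.05100 + 174.2·0.4426 = 216.5 t
Glass = total batch minus LOI = 1508 − 216.5 = 1292 t (equal to the oxide-mass sum)
each oxide over glass, ×100, is wt %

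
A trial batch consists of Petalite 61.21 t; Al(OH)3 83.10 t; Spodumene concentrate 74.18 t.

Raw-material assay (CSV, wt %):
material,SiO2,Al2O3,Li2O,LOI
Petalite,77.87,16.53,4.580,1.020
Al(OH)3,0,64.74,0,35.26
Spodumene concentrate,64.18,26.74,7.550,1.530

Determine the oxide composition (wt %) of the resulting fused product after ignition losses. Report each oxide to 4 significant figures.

Glass mass = 187.4 t (batch 218.5 − LOI 31.06).
Composition: SiO2 50.83%, Al2O3 44.68%, Li2O 4.484%

The whole derivation keeps full float precision in all steps; working values are printed (rounded to 4 significant figures) as written; every reported number receives exactly one rounding — all derived quantities, which include glass mass, LOI, the totals, the yield, the three compositions, are computed at exact precision, as they appear in problem or answer, from the batch weights per 187.4 t of glass.
Oxide masses out of the charge:
  SiO2: 61.21·0.7787 + 74.18·0.6418 = 95.27 t
  Al2O3: 61.21·0.1653 + 83.10·0.6474 + 74.18·0.2674 = 83.75 t
  Li2O: 61.21·0.04580 + 74.18·0.07550 = 8.404 t
LOI: 61.21·0.01020 + 83.10·0.3526 + 74.18·0.01530 = 31.06 t
Glass mass = batch − LOI = 218.5 − 31.06 = 187.4 t (matching Σ of the oxides)
wt % = oxide mass / glass mass × 100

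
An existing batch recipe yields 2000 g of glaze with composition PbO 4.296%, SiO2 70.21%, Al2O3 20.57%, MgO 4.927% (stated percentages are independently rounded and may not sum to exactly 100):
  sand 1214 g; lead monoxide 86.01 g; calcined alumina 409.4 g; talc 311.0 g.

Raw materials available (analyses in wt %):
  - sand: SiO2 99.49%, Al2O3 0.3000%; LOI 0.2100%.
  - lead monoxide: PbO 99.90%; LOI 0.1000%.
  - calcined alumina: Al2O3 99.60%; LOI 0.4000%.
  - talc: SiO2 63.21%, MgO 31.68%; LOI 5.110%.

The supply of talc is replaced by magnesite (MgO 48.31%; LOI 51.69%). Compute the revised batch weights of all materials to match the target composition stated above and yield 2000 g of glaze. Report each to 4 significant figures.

Working values appear (rounded to four significant digits) when written out — all arithmetic carries full float precision in all steps. Exactly one rounding is applied to every reported figure — all derived quantities (net glass mass, ignition loss, the totals, yield, the four compositions) are recomputed starting from the weights at 2000 g of glass in full precision as they appear in either problem or answer.
Oxide-by-oxide targets in 2000 g glaze:
  PbO: 4.296% × 2000 = 85.92 g
  SiO2: 70.21% × 2000 = 1404 g
  Al2O3: 20.57% × 2000 = 411.4 g
  MgO: 4.927% × 2000 = 98.54 g
Oxide-by-oxide audit with the batch weights as given, relative to the basis at hand (every target is met by its sum given rounding of the digits):
  PbO: 86.01·0.9990 = 85.92 g (target 85.92 g)
  SiO2: 1411·0.9949 = 1404 g (target 1404 g)
  Al2O3: 1411·0.003000 + 408.8·0.9960 = 411.4 g (target 411.4 g)
  MgO: 204.0·0.4831 = 98.55 g (target 98.54 g)
Glass mass check: Σ batch − LOI loss = 2000 g (the Σ of target masses is 2000 g; versus the stated basis of 2000 g — gaps are rounding artifacts).
Whole-batch sum: Σ batch = 2110 g; LOI removed, Σ of batch·LOI: 110.1 g; as yield: glass ÷ batch → 94.78%.

Revised batch per 2000 g glaze:
  sand: 1411 g
  lead monoxide: 86.01 g
  calcined alumina: 408.8 g
  magnesite: 204.0 g
Total batch = 2110 g; LOI loss = 110.1 g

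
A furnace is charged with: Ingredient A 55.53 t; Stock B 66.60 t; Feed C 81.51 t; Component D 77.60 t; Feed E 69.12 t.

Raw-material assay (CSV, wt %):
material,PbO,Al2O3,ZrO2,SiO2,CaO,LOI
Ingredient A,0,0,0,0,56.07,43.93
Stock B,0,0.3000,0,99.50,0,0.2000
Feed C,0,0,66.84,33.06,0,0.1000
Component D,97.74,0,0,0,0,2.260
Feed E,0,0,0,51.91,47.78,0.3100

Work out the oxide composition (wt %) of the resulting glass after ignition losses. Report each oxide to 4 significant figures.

Values along the way appear rounded to 4 significant digits at each printed step — the working math maintains exact precision in every operation. Every reported number is rounded exactly once; all derived quantities, which include glass mass, totals, the yield, LOI, five oxide percentages, are re-derived in exact precision, precisely as stated by question or answer, from the weighed amounts per 323.8 t of glass.
What the batch supplies per oxide:
  PbO: 77.60·0.9774 = 75.85 t
  Al2O3: 66.60·0.003000 = 0.1998 t
  ZrO2: 81.51·0.6684 = 54.48 t
  SiO2: 66.60·0.9950 + 81.51·0.3306 + 69.12·0.5191 = 129.1 t
  CaO: 55.53·0.5607 + 69.12·0.4778 = 64.16 t
LOI: 55.53·0.4393 + 66.60·0.002000 + 81.51·0.001000 + 77.60·0.02260 + 69.12·0.003100 = 26.58 t
Glass mass = batch − LOI = 350.4 − 26.58 = 323.8 t (matching Σ of the oxides)
each wt % is 100 × oxide ÷ glass

Glass mass = 323.8 t (batch 350.4 − LOI 26.58).
Composition: PbO 23.43%, Al2O3 0.06171%, ZrO2 16.83%, SiO2 39.87%, CaO 19.82%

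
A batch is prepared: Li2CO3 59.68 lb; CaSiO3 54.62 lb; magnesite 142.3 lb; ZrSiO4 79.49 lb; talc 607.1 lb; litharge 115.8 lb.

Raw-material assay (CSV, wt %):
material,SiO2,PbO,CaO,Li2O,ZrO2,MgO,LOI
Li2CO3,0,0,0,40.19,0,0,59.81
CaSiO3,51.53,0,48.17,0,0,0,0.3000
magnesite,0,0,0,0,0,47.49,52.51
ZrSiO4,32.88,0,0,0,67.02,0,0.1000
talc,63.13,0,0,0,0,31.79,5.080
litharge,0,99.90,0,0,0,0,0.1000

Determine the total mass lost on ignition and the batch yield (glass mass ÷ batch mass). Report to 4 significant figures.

Values along the way are printed (rounded to 4 significant figures) at each printed step. Exact precision is held at every stage; a single rounding produces every reported number — all derived quantities, including ignition loss, the totals, glass mass, the six compositions, the yield, are carried using the weight values per 917.4 lb of glass at full precision, as quoted within question or answer.
Each material's LOI contribution:
  Li2CO3: 59.68 × 0.5981 = 35.69 lb
  CaSiO3: 54.62 × 0.003000 = 0.1639 lb
  magnesite: 142.3 × 0.5251 = 74.72 lb
  ZrSiO4: 79.49 × 0.001000 = 0.07949 lb
  talc: 607.1 × 0.05080 = 30.84 lb
  litharge: 115.8 × 0.001000 = 0.1158 lb
Total LOI = 141.6 lb
Glass = batch − LOI = 1059 − 141.6 = 917.4 lb

LOI loss = 141.6 lb; glass = 917.4 lb; yield = 86.63%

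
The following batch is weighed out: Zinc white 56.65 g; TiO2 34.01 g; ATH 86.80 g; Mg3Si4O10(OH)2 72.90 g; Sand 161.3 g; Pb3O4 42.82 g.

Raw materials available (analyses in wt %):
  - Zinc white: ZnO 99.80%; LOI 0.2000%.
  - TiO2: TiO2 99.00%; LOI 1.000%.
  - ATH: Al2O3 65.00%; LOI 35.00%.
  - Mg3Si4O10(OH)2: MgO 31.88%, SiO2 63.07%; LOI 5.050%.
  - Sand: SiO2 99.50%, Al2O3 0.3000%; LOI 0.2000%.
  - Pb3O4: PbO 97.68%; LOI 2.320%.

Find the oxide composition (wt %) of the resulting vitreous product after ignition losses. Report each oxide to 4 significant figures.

Intermediates are printed rounded off to 4 significant digits in the working; all arithmetic keeps exact precision throughout; every reported value carries a single rounding. Derived quantities (the six compositions, LOI, totals, net glass mass, yield) are re-derived using the weight values per 418.6 g of glass in full precision, as set out in problem or answer.
What the batch supplies per oxide:
  MgO: 72.90·0.3188 = 23.24 g
  SiO2: 72.90·0.6307 + 161.3·0.9950 = 206.5 g
  ZnO: 56.65·0.9980 = 56.54 g
  PbO: 42.82·0.9768 = 41.83 g
  TiO2: 34.01·0.9900 = 33.67 g
  Al2O3: 86.80·0.6500 + 161.3·0.003000 = 56.90 g
LOI: 56.65·0.002000 + 34.01·0.01000 + 86.80·0.3500 + 72.90·0.05050 + 161.3·0.002000 + 42.82·0.02320 = 35.83 g
batch − LOI leaves glass = 454.5 − 35.83 = 418.6 g (equal to the oxide-mass sum)
each oxide over glass, ×100, is wt %

Glass mass = 418.6 g (batch 454.5 − LOI 35.83).
Composition: MgO 5.551%, SiO2 49.32%, ZnO 13.50%, PbO 9.991%, TiO2 8.043%, Al2O3 13.59%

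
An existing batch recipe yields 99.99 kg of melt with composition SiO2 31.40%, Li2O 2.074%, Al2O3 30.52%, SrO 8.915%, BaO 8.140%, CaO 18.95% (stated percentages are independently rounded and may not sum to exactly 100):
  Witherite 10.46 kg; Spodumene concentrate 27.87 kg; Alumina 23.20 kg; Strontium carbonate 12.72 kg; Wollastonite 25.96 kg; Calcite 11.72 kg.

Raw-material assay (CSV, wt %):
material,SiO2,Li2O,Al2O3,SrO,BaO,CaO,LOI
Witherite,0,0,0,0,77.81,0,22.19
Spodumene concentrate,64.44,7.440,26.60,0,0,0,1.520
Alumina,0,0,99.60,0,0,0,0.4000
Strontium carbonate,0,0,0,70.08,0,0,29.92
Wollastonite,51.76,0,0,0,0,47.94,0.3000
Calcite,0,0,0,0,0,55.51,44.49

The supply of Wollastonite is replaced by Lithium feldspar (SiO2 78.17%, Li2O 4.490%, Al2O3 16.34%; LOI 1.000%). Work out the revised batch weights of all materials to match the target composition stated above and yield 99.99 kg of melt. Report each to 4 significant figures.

Revised batch per 99.99 kg melt:
  Witherite: 10.46 kg
  Spodumene concentrate: 7.232 kg
  Alumina: 23.10 kg
  Strontium carbonate: 12.72 kg
  Lithium feldspar: 34.20 kg
  Calcite: 34.13 kg
Total batch = 121.8 kg; LOI loss = 21.86 kg

Values along the way are printed (rounded to 4 significant figures) in the printout. The whole derivation keeps full float precision through the solve — each reported figure undergoes a single rounding — all derived quantities (the yield, ignition loss, six oxide percentages, net glass mass, totals) are rebuilt using the weight values at 99.99 kg of glass at exact precision as they appear in question or answer.
The oxide mass targets at 99.99 kg melt:
  SiO2: 31.40% × 99.99 = 31.40 kg
  Li2O: 2.074% × 99.99 = 2.074 kg
  Al2O3: 30.52% × 99.99 = 30.52 kg
  SrO: 8.915% × 99.99 = 8.914 kg
  BaO: 8.140% × 99.99 = 8.139 kg
  CaO: 18.95% × 99.99 = 18.95 kg
Balance tally, oxide-wise, with the batch weights as given, under the basis named above (each sum matches its target mass exact up to rounding of places):
  SiO2: 7.232·0.6444 + 34.20·0.7817 = 31.39 kg (target 31.40 kg)
  Li2O: 7.232·0.07440 + 34.20·0.04490 = 2.074 kg (target 2.074 kg)
  Al2O3: 7.232·0.2660 + 23.10·0.9960 + 34.20·0.1634 = 30.52 kg (target 30.52 kg)
  SrO: 12.72·0.7008 = 8.914 kg (target 8.914 kg)
  BaO: 10.46·0.7781 = 8.139 kg (target 8.139 kg)
  CaO: 34.13·0.5551 = 18.95 kg (target 18.95 kg)
Auditing the glass mass value: the batch minus its LOI: 99.99 kg (the Σ of target masses is 99.99 kg; against the stated basis, 99.99 kg — differing by rounding only).
Total batch = Σ batch = 121.8 kg; ignition loss, Σ(batch × LOI) = 21.86 kg; the yield ratio, glass ÷ batch: 82.06%.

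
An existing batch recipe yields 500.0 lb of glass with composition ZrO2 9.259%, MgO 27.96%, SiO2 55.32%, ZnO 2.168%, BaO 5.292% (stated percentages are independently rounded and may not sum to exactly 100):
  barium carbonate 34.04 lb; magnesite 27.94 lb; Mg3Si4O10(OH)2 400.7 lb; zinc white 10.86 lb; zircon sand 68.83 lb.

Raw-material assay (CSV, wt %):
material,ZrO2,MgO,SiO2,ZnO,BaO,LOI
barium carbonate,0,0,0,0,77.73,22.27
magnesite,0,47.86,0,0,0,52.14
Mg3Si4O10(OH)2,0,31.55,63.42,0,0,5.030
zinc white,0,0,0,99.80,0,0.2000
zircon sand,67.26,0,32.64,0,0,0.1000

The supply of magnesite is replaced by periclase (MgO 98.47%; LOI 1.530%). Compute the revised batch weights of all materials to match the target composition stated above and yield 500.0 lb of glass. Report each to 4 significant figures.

Revised batch per 500.0 lb glass:
  barium carbonate: 34.04 lb
  periclase: 13.58 lb
  Mg3Si4O10(OH)2: 400.7 lb
  zinc white: 10.86 lb
  zircon sand: 68.83 lb
Total batch = 528.0 lb; LOI loss = 28.03 lb

The whole derivation holds full float precision end to end — in-progress results are displayed, with 4-significant-digit rounding, alongside each step — each reported value carries a single rounding; the derived quantities (ignition loss, the totals, glass mass, yield, five oxide percentages) are rebuilt using the weight values at 500.0 lb of glass in full float precision, as quoted within question or answer.
Target masses of each oxide per 500.0 lb glass:
  ZrO2: 9.259% × 500.0 = 46.30 lb
  MgO: 27.96% × 500.0 = 139.8 lb
  SiO2: 55.32% × 500.0 = 276.6 lb
  ZnO: 2.168% × 500.0 = 10.84 lb
  BaO: 5.292% × 500.0 = 26.46 lb
Sums-versus-targets review from the weights as reported, for the quoted basis mass (sum by sum, the targets are met modulo rounding of the values):
  ZrO2: 68.83·0.6726 = 46.30 lb (target 46.30 lb)
  MgO: 13.58·0.9847 + 400.7·0.3155 = 139.8 lb (target 139.8 lb)
  SiO2: 400.7·0.6342 + 68.83·0.3264 = 276.6 lb (target 276.6 lb)
  ZnO: 10.86·0.9980 = 10.84 lb (target 10.84 lb)
  BaO: 34.04·0.7773 = 26.46 lb (target 26.46 lb)
Glass-mass bookkeeping: Σ batch − LOI loss = 500.0 lb (per-oxide target masses sum to 500.0 lb; basis as stated: 500.0 lb — differing by rounding only).
Total batch = Σ batch = 528.0 lb; Σ batch·LOI gives LOI loss = 28.03 lb; yield: glass divided by total = 94.69%.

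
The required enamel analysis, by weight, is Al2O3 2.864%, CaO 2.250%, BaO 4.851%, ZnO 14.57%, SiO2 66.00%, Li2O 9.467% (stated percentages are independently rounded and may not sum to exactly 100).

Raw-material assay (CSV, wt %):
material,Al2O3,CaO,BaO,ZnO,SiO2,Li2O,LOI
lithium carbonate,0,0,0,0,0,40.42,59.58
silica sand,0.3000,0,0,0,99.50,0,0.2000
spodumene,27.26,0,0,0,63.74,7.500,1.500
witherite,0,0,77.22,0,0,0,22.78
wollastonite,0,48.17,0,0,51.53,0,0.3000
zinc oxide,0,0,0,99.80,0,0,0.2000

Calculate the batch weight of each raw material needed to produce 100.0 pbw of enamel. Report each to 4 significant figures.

Intermediates appear (rounded to 4 significant figures) as written. The whole derivation carries full float precision through every step. Each reported number undergoes a single rounding; derived quantities (net glass mass, the yield, the six compositions, ignition loss, totals) are computed at exact precision using the weight values per 100.0 pbw of glass, as given in question or answer.
The oxide mass targets at 100.0 pbw enamel:
  Al2O3: 2.864% × 100.0 = 2.864 pbw
  CaO: 2.250% × 100.0 = 2.250 pbw
  BaO: 4.851% × 100.0 = 4.851 pbw
  ZnO: 14.57% × 100.0 = 14.57 pbw
  SiO2: 66.00% × 100.0 = 66.00 pbw
  Li2O: 9.467% × 100.0 = 9.467 pbw
Balance tally, oxide-wise, from the weights as reported, relative to the basis at hand (every target is met by its sum exact up to rounding of places):
  Al2O3: 57.59·0.003000 + 9.872·0.2726 = 2.864 pbw (target 2.864 pbw)
  CaO: 4.671·0.4817 = 2.250 pbw (target 2.250 pbw)
  BaO: 6.282·0.7722 = 4.851 pbw (target 4.851 pbw)
  ZnO: 14.60·0.9980 = 14.57 pbw (target 14.57 pbw)
  SiO2: 57.59·0.9950 + 9.872·0.6374 + 4.671·0.5153 = 66.00 pbw (target 66.00 pbw)
  Li2O: 21.59·0.4042 + 9.872·0.07500 = 9.467 pbw (target 9.467 pbw)
Glass-mass closure: net batch after ignition = 100.0 pbw (summing oxide targets gives 100.0 pbw; basis as stated: 100.0 pbw — gaps are rounding artifacts).
Whole-batch sum: Σ batch = 114.6 pbw; LOI removed, Σ of batch·LOI: 14.60 pbw; yield: glass divided by total = 87.26%.

Batch per 100.0 pbw enamel:
  lithium carbonate: 21.59 pbw
  silica sand: 57.59 pbw
  spodumene: 9.872 pbw
  witherite: 6.282 pbw
  wollastonite: 4.671 pbw
  zinc oxide: 14.60 pbw
Total batch = 114.6 pbw; LOI loss = 14.60 pbw; yield = 87.26%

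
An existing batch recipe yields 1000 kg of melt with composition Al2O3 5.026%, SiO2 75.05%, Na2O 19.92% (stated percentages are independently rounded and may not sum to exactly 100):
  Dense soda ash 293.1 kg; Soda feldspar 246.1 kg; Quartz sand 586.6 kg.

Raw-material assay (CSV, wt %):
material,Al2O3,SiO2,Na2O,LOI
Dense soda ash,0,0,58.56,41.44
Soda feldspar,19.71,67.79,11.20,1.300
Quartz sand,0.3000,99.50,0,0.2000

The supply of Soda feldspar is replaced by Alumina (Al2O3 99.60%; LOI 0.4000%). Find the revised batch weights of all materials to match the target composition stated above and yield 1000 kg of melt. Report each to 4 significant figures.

All arithmetic carries full float precision throughout. Values along the way are displayed rounded to 4 significant figures. Every reported result is rounded only once; all derived quantities (the totals, net glass mass, yield, LOI, three oxide percentages) are re-derived at full float precision starting from the weights on 1000 kg of glass, as set out in the question or the answer.
Target masses of each oxide per 1000 kg melt:
  Al2O3: 5.026% × 1000 = 50.26 kg
  SiO2: 75.05% × 1000 = 750.5 kg
  Na2O: 19.92% × 1000 = 199.2 kg
Mass-balance tally per oxide from the weights as reported, at the basis given (sums match the target masses up to rounding of the answer):
  Al2O3: 48.19·0.9960 + 754.3·0.003000 = 50.26 kg (target 50.26 kg)
  SiO2: 754.3·0.9950 = 750.5 kg (target 750.5 kg)
  Na2O: 340.2·0.5856 = 199.2 kg (target 199.2 kg)
Consistency of the glass mass: total charge less LOI = 1000 kg (per-oxide target masses sum to 1000 kg; with the basis standing at 1000 kg — rounding explains the deltas).
Total batch = Σ batch = 1143 kg; LOI removed, Σ of batch·LOI: 142.7 kg; yield, glass over the total, = 87.51%.

Revised batch per 1000 kg melt:
  Dense soda ash: 340.2 kg
  Alumina: 48.19 kg
  Quartz sand: 754.3 kg
Total batch = 1143 kg; LOI loss = 142.7 kg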